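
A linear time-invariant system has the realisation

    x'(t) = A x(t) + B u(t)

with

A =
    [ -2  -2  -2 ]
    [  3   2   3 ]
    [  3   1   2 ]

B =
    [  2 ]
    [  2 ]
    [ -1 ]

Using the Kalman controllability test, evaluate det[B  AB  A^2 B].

-324

AB = [[-6], [7], [6]]
A^2B = [[-14], [14], [1]]
Controllability matrix C = [B  AB  A^2B] = [[2, -6, -14], [2, 7, 14], [-1, 6, 1]]
Expanding along the first row, det(C) = 2·(7·1 - 14·6) - (-6)·(2·1 - 14·(-1)) + (-14)·(2·6 - 7·(-1)) = 2·(-77) - (-6)·16 + (-14)·19 = -324
Since det(C) ≠ 0, rank(C) = 3 and the system is completely controllable.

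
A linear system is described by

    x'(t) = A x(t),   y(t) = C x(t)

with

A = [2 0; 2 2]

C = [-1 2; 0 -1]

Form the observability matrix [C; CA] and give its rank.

2

CA = [[2, 4], [-2, -2]]
Observability matrix O = [C; CA] = [[-1, 2], [0, -1], [2, 4], [-2, -2]]
Take the 2×2 submatrix of O formed by rows 1, 2: [[-1, 2], [0, -1]]. Its determinant is (-1)·(-1) - 2·0 = 1 - 0 = 1 ≠ 0.
So rank(O) ≥ 2; since O has 2 columns, rank(O) = 2.
rank(O) = 2 = n, so the pair (A, C) is completely observable.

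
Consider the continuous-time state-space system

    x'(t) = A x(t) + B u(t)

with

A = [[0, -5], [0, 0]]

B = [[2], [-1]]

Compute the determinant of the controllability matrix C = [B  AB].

AB = [[5], [0]]
Controllability matrix C = [B  AB] = [[2, 5], [-1, 0]]
det(C) = 2·0 - 5·(-1) = 0 - (-5) = 5
Since det(C) ≠ 0, rank(C) = 2 and the system is completely controllable.

5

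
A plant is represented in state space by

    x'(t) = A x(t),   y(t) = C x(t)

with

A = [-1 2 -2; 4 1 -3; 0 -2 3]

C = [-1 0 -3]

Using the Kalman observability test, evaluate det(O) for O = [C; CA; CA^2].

120

CA = [[1, 4, -7]]
CA^2 = [[15, 20, -35]]
Observability matrix O = [C; CA; CA^2] = [[-1, 0, -3], [1, 4, -7], [15, 20, -35]]
Expanding along the first row, det(O) = (-1)·(4·(-35) - (-7)·20) - 0·(1·(-35) - (-7)·15) + (-3)·(1·20 - 4·15) = (-1)·0 - 0·70 + (-3)·(-40) = 120
Since det(O) ≠ 0, rank(O) = 3 and the system is completely observable.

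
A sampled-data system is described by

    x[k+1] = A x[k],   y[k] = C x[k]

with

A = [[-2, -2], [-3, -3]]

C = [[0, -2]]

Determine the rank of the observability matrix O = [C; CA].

2

CA = [[6, 6]]
Observability matrix O = [C; CA] = [[0, -2], [6, 6]]
det(O) = 0·6 - (-2)·6 = 0 - (-12) = 12 ≠ 0, so rank(O) = 2.
rank(O) = 2 = n, so the pair (A, C) is completely observable.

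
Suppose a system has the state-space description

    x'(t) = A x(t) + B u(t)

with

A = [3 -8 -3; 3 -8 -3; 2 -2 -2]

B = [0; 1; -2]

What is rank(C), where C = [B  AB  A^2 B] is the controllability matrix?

2

AB = [[-2], [-2], [2]]
A^2B = [[4], [4], [-4]]
Controllability matrix C = [B  AB  A^2B] = [[0, -2, 4], [1, -2, 4], [-2, 2, -4]]
The rows r1, r2, r3 of C are linearly dependent: -r1 + 2·r2 + r3 = 0 (check each entry), so rank(C) ≤ 2.
The 2×2 minor from rows 1, 2, columns 1, 2 is 0·(-2) - (-2)·1 = 0 - (-2) = 2 ≠ 0, so rank(C) = 2.
rank(C) = 2 < n = 3, so the pair (A, B) is not completely controllable.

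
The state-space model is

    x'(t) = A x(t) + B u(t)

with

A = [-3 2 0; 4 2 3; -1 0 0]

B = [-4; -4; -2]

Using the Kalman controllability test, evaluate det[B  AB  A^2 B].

4672

AB = [[4], [-30], [4]]
A^2B = [[-72], [-32], [-4]]
Controllability matrix C = [B  AB  A^2B] = [[-4, 4, -72], [-4, -30, -32], [-2, 4, -4]]
Expanding along the first row, det(C) = (-4)·((-30)·(-4) - (-32)·4) - 4·((-4)·(-4) - (-32)·(-2)) + (-72)·((-4)·4 - (-30)·(-2)) = (-4)·248 - 4·(-48) + (-72)·(-76) = 4672
Since det(C) ≠ 0, rank(C) = 3 and the system is completely controllable.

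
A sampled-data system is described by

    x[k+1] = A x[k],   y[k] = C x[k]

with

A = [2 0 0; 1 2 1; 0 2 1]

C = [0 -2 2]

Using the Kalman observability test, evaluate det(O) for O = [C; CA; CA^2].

CA = [[-2, 0, 0]]
CA^2 = [[-4, 0, 0]]
Observability matrix O = [C; CA; CA^2] = [[0, -2, 2], [-2, 0, 0], [-4, 0, 0]]
Expanding along the first row, det(O) = 0·(0·0 - 0·0) - (-2)·((-2)·0 - 0·(-4)) + 2·((-2)·0 - 0·(-4)) = 0·0 - (-2)·0 + 2·0 = 0
Since det(O) = 0, rank(O) < 3 and the system is not completely observable.

0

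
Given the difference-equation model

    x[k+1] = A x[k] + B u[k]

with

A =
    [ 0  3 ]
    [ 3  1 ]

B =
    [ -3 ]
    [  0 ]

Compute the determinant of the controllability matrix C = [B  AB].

AB = [[0], [-9]]
Controllability matrix C = [B  AB] = [[-3, 0], [0, -9]]
det(C) = (-3)·(-9) - 0·0 = 27 - 0 = 27
Since det(C) ≠ 0, rank(C) = 2 and the system is completely controllable.

27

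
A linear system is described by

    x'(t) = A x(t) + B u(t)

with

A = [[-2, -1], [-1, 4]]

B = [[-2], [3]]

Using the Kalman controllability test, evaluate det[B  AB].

-31

AB = [[1], [14]]
Controllability matrix C = [B  AB] = [[-2, 1], [3, 14]]
det(C) = (-2)·14 - 1·3 = -28 - 3 = -31
Since det(C) ≠ 0, rank(C) = 2 and the system is completely controllable.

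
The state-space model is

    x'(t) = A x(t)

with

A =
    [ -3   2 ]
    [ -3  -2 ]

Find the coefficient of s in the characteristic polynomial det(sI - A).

5

For a 2×2 matrix, det(sI - A) = s^2 - (tr A)s + det A.
tr A = -5, det A = 12.
So p(s) = s^2 + 5s + 12.
The coefficient of s is 5.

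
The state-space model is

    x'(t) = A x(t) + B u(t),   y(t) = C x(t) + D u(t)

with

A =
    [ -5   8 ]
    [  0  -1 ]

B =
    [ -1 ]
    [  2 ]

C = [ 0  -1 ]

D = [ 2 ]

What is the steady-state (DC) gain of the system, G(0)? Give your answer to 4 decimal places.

0.0000

G(0) = C(-A)^{-1}B + D = -C A^{-1} B + D.
det A = 5, so A^{-1} = (1/5)·adj(A) = [[-1/5, -8/5], [0, -1]]
A^{-1} B = [-3, -2]^T
C A^{-1} B = 2
G(0) = D - C A^{-1} B = 2 - (2) = 0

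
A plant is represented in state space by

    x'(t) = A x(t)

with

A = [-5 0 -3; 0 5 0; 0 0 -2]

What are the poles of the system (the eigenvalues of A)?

-5, -2, 5

det(sI - A) = s^3 - (tr A)s^2 + (M11 + M22 + M33)s - det A, where Mii is the 2×2 principal minor of A obtained by deleting row i and column i.
tr A = (-5) + 5 + (-2) = -2; M11 = 5·(-2) - 0·0 = -10 - 0 = -10; M22 = (-5)·(-2) - (-3)·0 = 10 - 0 = 10; M33 = (-5)·5 - 0·0 = -25 - 0 = -25; sum of minors = -25.
det A = (-5)·(5·(-2) - 0·0) - 0·(0·(-2) - 0·0) + (-3)·(0·0 - 5·0) = (-5)·(-10) - 0·0 + (-3)·0 = 50.
So p(s) = det(sI - A) = s^3 + 2s^2 - 25s - 50.
Rational-root test: any integer root divides -50. Testing small divisors, s = -2 works: p(-2) = -8 + 8 + 50 + (-50) = 0, so (s + 2) is a factor.
Dividing, p(s) = (s + 2)(s^2 - 25).
Factor s^2 - 25: two numbers with sum 0 and product -25 are 5 and -5, so s^2 - 25 = (s - 5)(s + 5).
Hence p(s) = (s - 5) (s + 2) (s + 5), with roots -5, -2, 5.
At least one eigenvalue has non-negative real part, so the system is not asymptotically stable.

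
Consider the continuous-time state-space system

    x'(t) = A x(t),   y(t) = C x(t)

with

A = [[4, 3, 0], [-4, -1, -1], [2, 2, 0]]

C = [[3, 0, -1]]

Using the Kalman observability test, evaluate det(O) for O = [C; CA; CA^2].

CA = [[10, 7, 0]]
CA^2 = [[12, 23, -7]]
Observability matrix O = [C; CA; CA^2] = [[3, 0, -1], [10, 7, 0], [12, 23, -7]]
Expanding along the first row, det(O) = 3·(7·(-7) - 0·23) - 0·(10·(-7) - 0·12) + (-1)·(10·23 - 7·12) = 3·(-49) - 0·(-70) + (-1)·146 = -293
Since det(O) ≠ 0, rank(O) = 3 and the system is completely observable.

-293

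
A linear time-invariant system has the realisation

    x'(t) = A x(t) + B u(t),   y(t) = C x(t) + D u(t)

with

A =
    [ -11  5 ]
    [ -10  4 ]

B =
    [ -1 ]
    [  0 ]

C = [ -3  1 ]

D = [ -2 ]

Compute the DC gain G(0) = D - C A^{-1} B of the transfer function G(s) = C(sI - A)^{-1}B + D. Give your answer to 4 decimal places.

G(0) = C(-A)^{-1}B + D = -C A^{-1} B + D.
det A = 6, so A^{-1} = (1/6)·adj(A) = [[2/3, -5/6], [5/3, -11/6]]
A^{-1} B = [-2/3, -5/3]^T
C A^{-1} B = 1/3
G(0) = D - C A^{-1} B = -2 - (1/3) = -7/3 ≈ -2.3333

-2.3333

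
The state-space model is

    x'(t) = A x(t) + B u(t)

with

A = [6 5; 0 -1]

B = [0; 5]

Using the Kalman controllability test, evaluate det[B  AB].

AB = [[25], [-5]]
Controllability matrix C = [B  AB] = [[0, 25], [5, -5]]
det(C) = 0·(-5) - 25·5 = 0 - 125 = -125
Since det(C) ≠ 0, rank(C) = 2 and the system is completely controllable.

-125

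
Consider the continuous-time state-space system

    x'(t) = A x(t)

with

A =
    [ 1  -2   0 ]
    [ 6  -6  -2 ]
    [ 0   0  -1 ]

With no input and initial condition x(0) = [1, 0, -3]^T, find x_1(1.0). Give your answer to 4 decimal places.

det(sI - A) = s^3 - (tr A)s^2 + (M11 + M22 + M33)s - det A, where Mii is the 2×2 principal minor of A obtained by deleting row i and column i.
tr A = 1 + (-6) + (-1) = -6; M11 = (-6)·(-1) - (-2)·0 = 6 - 0 = 6; M22 = 1·(-1) - 0·0 = -1 - 0 = -1; M33 = 1·(-6) - (-2)·6 = -6 - (-12) = 6; sum of minors = 11.
det A = 1·((-6)·(-1) - (-2)·0) - (-2)·(6·(-1) - (-2)·0) + 0·(6·0 - (-6)·0) = 1·6 - (-2)·(-6) + 0·0 = -6.
So p(s) = det(sI - A) = s^3 + 6s^2 + 11s + 6.
Rational-root test: any integer root divides 6. Testing small divisors, s = -1 works: p(-1) = -1 + 6 + (-11) + 6 = 0, so (s + 1) is a factor.
Dividing, p(s) = (s + 1)(s^2 + 5s + 6).
Factor s^2 + 5s + 6: two numbers with sum -5 and product 6 are -2 and -3, so s^2 + 5s + 6 = (s + 2)(s + 3).
Hence p(s) = (s + 1) (s + 2) (s + 3), with roots -3, -2, -1.
The eigenvalues -3, -2, -1 are distinct and real, so A is diagonalisable and x(t) = e^{At} x(0) = V diag(e^{λ_i t}) V^{-1} x(0), where the columns of V are the eigenvectors.
λ = -3: A - (-3)I = [[4, -2, 0], [6, -3, -2], [0, 0, 2]]. v must be orthogonal to every row; (row 1) × (row 2) = [4, 8, 0], so take v_1 = [1, 2, 0]^T.
λ = -2: A - (-2)I = [[3, -2, 0], [6, -4, -2], [0, 0, 1]]. v must be orthogonal to every row; (row 1) × (row 2) = [4, 6, 0], so take v_2 = [-2, -3, 0]^T.
λ = -1: A - (-1)I = [[2, -2, 0], [6, -5, -2], [0, 0, 0]]. v must be orthogonal to every row; (row 1) × (row 2) = [4, 4, 2], so take v_3 = [2, 2, 1]^T.
V = [v_1 v_2 v_3] = [[1, -2, 2], [2, -3, 2], [0, 0, 1]] has det V = 1, so V^{-1} = adj(V)/det V = [[-3, 2, 2], [-2, 1, 2], [0, 0, 1]].
Modal coordinates z(0) = V^{-1} x(0): (-3)·1 + 2·0 + 2·(-3) = -9; (-2)·1 + 1·0 + 2·(-3) = -8; 0·1 + 0·0 + 1·(-3) = -3; so z(0) = [-9, -8, -3]^T.
x_1(t) = Σ_i (v_i)_1 · z_i(0) · e^{λ_i t} (row 1 of V times the modal terms).
x_1(1.0) = 1·(-9)·e^{-3·1.0} + (-2)·(-8)·e^{-2·1.0} + 2·(-3)·e^{-1·1.0} = (-9)·0.049787 + 16·0.135335 + (-6)·0.367879 = -0.4900.

-0.4900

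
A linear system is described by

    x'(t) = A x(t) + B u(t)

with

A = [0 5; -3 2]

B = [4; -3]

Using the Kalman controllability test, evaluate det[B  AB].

-117

AB = [[-15], [-18]]
Controllability matrix C = [B  AB] = [[4, -15], [-3, -18]]
det(C) = 4·(-18) - (-15)·(-3) = -72 - 45 = -117
Since det(C) ≠ 0, rank(C) = 2 and the system is completely controllable.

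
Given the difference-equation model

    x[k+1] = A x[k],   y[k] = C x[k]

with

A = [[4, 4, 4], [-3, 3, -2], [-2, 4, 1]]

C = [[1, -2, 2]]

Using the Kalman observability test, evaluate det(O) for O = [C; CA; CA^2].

1008

CA = [[6, 6, 10]]
CA^2 = [[-14, 82, 22]]
Observability matrix O = [C; CA; CA^2] = [[1, -2, 2], [6, 6, 10], [-14, 82, 22]]
Expanding along the first row, det(O) = 1·(6·22 - 10·82) - (-2)·(6·22 - 10·(-14)) + 2·(6·82 - 6·(-14)) = 1·(-688) - (-2)·272 + 2·576 = 1008
Since det(O) ≠ 0, rank(O) = 3 and the system is completely observable.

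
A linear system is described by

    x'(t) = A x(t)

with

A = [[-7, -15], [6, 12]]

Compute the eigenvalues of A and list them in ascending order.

2, 3

det(sI - A) = s^2 - (tr A)s + det A, with tr A = (-7) + 12 = 5 and det A = (-7)·12 - (-15)·6 = -84 - (-90) = 6.
So p(s) = det(sI - A) = s^2 - 5s + 6.
Factor s^2 - 5s + 6: two numbers with sum 5 and product 6 are 3 and 2, so s^2 - 5s + 6 = (s - 3)(s - 2).
Hence p(s) = (s - 3) (s - 2), with roots 2, 3.
At least one eigenvalue has non-negative real part, so the system is not asymptotically stable.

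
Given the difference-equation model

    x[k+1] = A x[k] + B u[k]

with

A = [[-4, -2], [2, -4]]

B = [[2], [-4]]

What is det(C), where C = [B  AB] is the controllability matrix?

40

AB = [[0], [20]]
Controllability matrix C = [B  AB] = [[2, 0], [-4, 20]]
det(C) = 2·20 - 0·(-4) = 40 - 0 = 40
Since det(C) ≠ 0, rank(C) = 2 and the system is completely controllable.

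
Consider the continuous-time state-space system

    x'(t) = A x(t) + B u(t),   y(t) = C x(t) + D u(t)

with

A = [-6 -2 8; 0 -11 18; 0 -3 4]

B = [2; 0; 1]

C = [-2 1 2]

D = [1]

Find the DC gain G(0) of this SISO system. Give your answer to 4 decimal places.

2.6000

G(0) = C(-A)^{-1}B + D = -C A^{-1} B + D.
det A = -60, so A^{-1} = (1/-60)·adj(A) = [[-1/6, 4/15, -13/15], [0, 2/5, -9/5], [0, 3/10, -11/10]]
A^{-1} B = [-6/5, -9/5, -11/10]^T
C A^{-1} B = -8/5
G(0) = D - C A^{-1} B = 1 - (-8/5) = 13/5 ≈ 2.6000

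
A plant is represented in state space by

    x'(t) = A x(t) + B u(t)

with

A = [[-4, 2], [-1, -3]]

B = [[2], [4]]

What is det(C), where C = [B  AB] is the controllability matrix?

-28

AB = [[0], [-14]]
Controllability matrix C = [B  AB] = [[2, 0], [4, -14]]
det(C) = 2·(-14) - 0·4 = -28 - 0 = -28
Since det(C) ≠ 0, rank(C) = 2 and the system is completely controllable.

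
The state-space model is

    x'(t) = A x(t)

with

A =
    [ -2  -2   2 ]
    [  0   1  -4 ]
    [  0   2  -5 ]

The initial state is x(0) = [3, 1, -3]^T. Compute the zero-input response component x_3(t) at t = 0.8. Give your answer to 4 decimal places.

det(sI - A) = s^3 - (tr A)s^2 + (M11 + M22 + M33)s - det A, where Mii is the 2×2 principal minor of A obtained by deleting row i and column i.
tr A = (-2) + 1 + (-5) = -6; M11 = 1·(-5) - (-4)·2 = -5 - (-8) = 3; M22 = (-2)·(-5) - 2·0 = 10 - 0 = 10; M33 = (-2)·1 - (-2)·0 = -2 - 0 = -2; sum of minors = 11.
det A = (-2)·(1·(-5) - (-4)·2) - (-2)·(0·(-5) - (-4)·0) + 2·(0·2 - 1·0) = (-2)·3 - (-2)·0 + 2·0 = -6.
So p(s) = det(sI - A) = s^3 + 6s^2 + 11s + 6.
Rational-root test: any integer root divides 6. Testing small divisors, s = -1 works: p(-1) = -1 + 6 + (-11) + 6 = 0, so (s + 1) is a factor.
Dividing, p(s) = (s + 1)(s^2 + 5s + 6).
Factor s^2 + 5s + 6: two numbers with sum -5 and product 6 are -2 and -3, so s^2 + 5s + 6 = (s + 2)(s + 3).
Hence p(s) = (s + 1) (s + 2) (s + 3), with roots -3, -2, -1.
The eigenvalues -3, -2, -1 are distinct and real, so A is diagonalisable and x(t) = e^{At} x(0) = V diag(e^{λ_i t}) V^{-1} x(0), where the columns of V are the eigenvectors.
λ = -3: A - (-3)I = [[1, -2, 2], [0, 4, -4], [0, 2, -2]]. v must be orthogonal to every row; (row 1) × (row 2) = [0, 4, 4], so take v_1 = [0, 1, 1]^T.
λ = -2: A - (-2)I = [[0, -2, 2], [0, 3, -4], [0, 2, -3]]. v must be orthogonal to every row; (row 1) × (row 2) = [2, 0, 0], so take v_2 = [1, 0, 0]^T.
λ = -1: A - (-1)I = [[-1, -2, 2], [0, 2, -4], [0, 2, -4]]. v must be orthogonal to every row; (row 1) × (row 2) = [4, -4, -2], so take v_3 = [2, -2, -1]^T.
V = [v_1 v_2 v_3] = [[0, 1, 2], [1, 0, -2], [1, 0, -1]] has det V = -1, so V^{-1} = adj(V)/det V = [[0, -1, 2], [1, 2, -2], [0, -1, 1]].
Modal coordinates z(0) = V^{-1} x(0): 0·3 + (-1)·1 + 2·(-3) = -7; 1·3 + 2·1 + (-2)·(-3) = 11; 0·3 + (-1)·1 + 1·(-3) = -4; so z(0) = [-7, 11, -4]^T.
x_3(t) = Σ_i (v_i)_3 · z_i(0) · e^{λ_i t} (row 3 of V times the modal terms).
x_3(0.8) = 1·(-7)·e^{-3·0.8} + 0·11·e^{-2·0.8} + (-1)·(-4)·e^{-1·0.8} = (-7)·0.090718 + 0·0.201897 + 4·0.449329 = 1.1623.

1.1623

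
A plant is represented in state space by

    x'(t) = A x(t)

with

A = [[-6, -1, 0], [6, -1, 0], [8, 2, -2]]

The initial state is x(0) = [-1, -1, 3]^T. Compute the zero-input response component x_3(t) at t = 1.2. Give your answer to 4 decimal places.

-0.0074

det(sI - A) = s^3 - (tr A)s^2 + (M11 + M22 + M33)s - det A, where Mii is the 2×2 principal minor of A obtained by deleting row i and column i.
tr A = (-6) + (-1) + (-2) = -9; M11 = (-1)·(-2) - 0·2 = 2 - 0 = 2; M22 = (-6)·(-2) - 0·8 = 12 - 0 = 12; M33 = (-6)·(-1) - (-1)·6 = 6 - (-6) = 12; sum of minors = 26.
det A = (-6)·((-1)·(-2) - 0·2) - (-1)·(6·(-2) - 0·8) + 0·(6·2 - (-1)·8) = (-6)·2 - (-1)·(-12) + 0·20 = -24.
So p(s) = det(sI - A) = s^3 + 9s^2 + 26s + 24.
Rational-root test: any integer root divides 24. Testing small divisors, s = -2 works: p(-2) = -8 + 36 + (-52) + 24 = 0, so (s + 2) is a factor.
Dividing, p(s) = (s + 2)(s^2 + 7s + 12).
Factor s^2 + 7s + 12: two numbers with sum -7 and product 12 are -3 and -4, so s^2 + 7s + 12 = (s + 3)(s + 4).
Hence p(s) = (s + 2) (s + 3) (s + 4), with roots -4, -3, -2.
The eigenvalues -4, -3, -2 are distinct and real, so A is diagonalisable and x(t) = e^{At} x(0) = V diag(e^{λ_i t}) V^{-1} x(0), where the columns of V are the eigenvectors.
λ = -4: A - (-4)I = [[-2, -1, 0], [6, 3, 0], [8, 2, 2]]. v must be orthogonal to every row; (row 1) × (row 3) = [-2, 4, 4], so take v_1 = [1, -2, -2]^T.
λ = -3: A - (-3)I = [[-3, -1, 0], [6, 2, 0], [8, 2, 1]]. v must be orthogonal to every row; (row 1) × (row 3) = [-1, 3, 2], so take v_2 = [-1, 3, 2]^T.
λ = -2: A - (-2)I = [[-4, -1, 0], [6, 1, 0], [8, 2, 0]]. v must be orthogonal to every row; (row 1) × (row 2) = [0, 0, 2], so take v_3 = [0, 0, 1]^T.
V = [v_1 v_2 v_3] = [[1, -1, 0], [-2, 3, 0], [-2, 2, 1]] has det V = 1, so V^{-1} = adj(V)/det V = [[3, 1, 0], [2, 1, 0], [2, 0, 1]].
Modal coordinates z(0) = V^{-1} x(0): 3·(-1) + 1·(-1) + 0·3 = -4; 2·(-1) + 1·(-1) + 0·3 = -3; 2·(-1) + 0·(-1) + 1·3 = 1; so z(0) = [-4, -3, 1]^T.
x_3(t) = Σ_i (v_i)_3 · z_i(0) · e^{λ_i t} (row 3 of V times the modal terms).
x_3(1.2) = (-2)·(-4)·e^{-4·1.2} + 2·(-3)·e^{-3·1.2} + 1·1·e^{-2·1.2} = 8·0.008230 + (-6)·0.027324 + 1·0.090718 = -0.0074.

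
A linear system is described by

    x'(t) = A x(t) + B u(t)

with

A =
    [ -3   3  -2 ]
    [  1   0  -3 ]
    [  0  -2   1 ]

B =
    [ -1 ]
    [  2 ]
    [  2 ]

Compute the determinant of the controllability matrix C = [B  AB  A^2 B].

-268

AB = [[5], [-7], [-2]]
A^2B = [[-32], [11], [12]]
Controllability matrix C = [B  AB  A^2B] = [[-1, 5, -32], [2, -7, 11], [2, -2, 12]]
Expanding along the first row, det(C) = (-1)·((-7)·12 - 11·(-2)) - 5·(2·12 - 11·2) + (-32)·(2·(-2) - (-7)·2) = (-1)·(-62) - 5·2 + (-32)·10 = -268
Since det(C) ≠ 0, rank(C) = 3 and the system is completely controllable.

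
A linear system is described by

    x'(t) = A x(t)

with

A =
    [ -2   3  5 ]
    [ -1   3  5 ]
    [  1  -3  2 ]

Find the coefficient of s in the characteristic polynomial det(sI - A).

9

Expand det(sI - A) for the 3×3 matrix.
p(s) = s^3 - 3s^2 + 9s + 21.
(Check: constant term = det(-A) = (-1)^3 det A = 21; coefficient of s^2 = -tr A = -3.)
The coefficient of s is 9.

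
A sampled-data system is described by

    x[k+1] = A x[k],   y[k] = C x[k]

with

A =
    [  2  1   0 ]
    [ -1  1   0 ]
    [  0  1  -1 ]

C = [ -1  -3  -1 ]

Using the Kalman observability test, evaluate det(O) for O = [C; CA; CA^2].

-64

CA = [[1, -5, 1]]
CA^2 = [[7, -3, -1]]
Observability matrix O = [C; CA; CA^2] = [[-1, -3, -1], [1, -5, 1], [7, -3, -1]]
Expanding along the first row, det(O) = (-1)·((-5)·(-1) - 1·(-3)) - (-3)·(1·(-1) - 1·7) + (-1)·(1·(-3) - (-5)·7) = (-1)·8 - (-3)·(-8) + (-1)·32 = -64
Since det(O) ≠ 0, rank(O) = 3 and the system is completely observable.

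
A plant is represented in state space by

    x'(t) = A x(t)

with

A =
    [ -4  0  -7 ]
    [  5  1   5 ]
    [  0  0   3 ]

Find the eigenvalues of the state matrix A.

det(sI - A) = s^3 - (tr A)s^2 + (M11 + M22 + M33)s - det A, where Mii is the 2×2 principal minor of A obtained by deleting row i and column i.
tr A = (-4) + 1 + 3 = 0; M11 = 1·3 - 5·0 = 3 - 0 = 3; M22 = (-4)·3 - (-7)·0 = -12 - 0 = -12; M33 = (-4)·1 - 0·5 = -4 - 0 = -4; sum of minors = -13.
det A = (-4)·(1·3 - 5·0) - 0·(5·3 - 5·0) + (-7)·(5·0 - 1·0) = (-4)·3 - 0·15 + (-7)·0 = -12.
So p(s) = det(sI - A) = s^3 - 13s + 12.
Rational-root test: any integer root divides 12. Testing small divisors, s = 1 works: p(1) = 1 + 0 + (-13) + 12 = 0, so (s - 1) is a factor.
Dividing, p(s) = (s - 1)(s^2 + s - 12).
Factor s^2 + s - 12: two numbers with sum -1 and product -12 are 3 and -4, so s^2 + s - 12 = (s - 3)(s + 4).
Hence p(s) = (s - 3) (s - 1) (s + 4), with roots -4, 1, 3.
At least one eigenvalue has non-negative real part, so the system is not asymptotically stable.

-4, 1, 3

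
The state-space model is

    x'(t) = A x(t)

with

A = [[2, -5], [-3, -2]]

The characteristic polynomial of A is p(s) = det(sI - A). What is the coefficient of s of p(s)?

For a 2×2 matrix, det(sI - A) = s^2 - (tr A)s + det A.
tr A = 0, det A = -19.
So p(s) = s^2 - 19.
The coefficient of s is 0.

0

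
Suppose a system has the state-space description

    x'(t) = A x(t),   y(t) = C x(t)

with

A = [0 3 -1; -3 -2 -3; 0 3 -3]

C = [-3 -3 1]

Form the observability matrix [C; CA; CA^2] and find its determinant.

972

CA = [[9, 0, 9]]
CA^2 = [[0, 54, -36]]
Observability matrix O = [C; CA; CA^2] = [[-3, -3, 1], [9, 0, 9], [0, 54, -36]]
Expanding along the first row, det(O) = (-3)·(0·(-36) - 9·54) - (-3)·(9·(-36) - 9·0) + 1·(9·54 - 0·0) = (-3)·(-486) - (-3)·(-324) + 1·486 = 972
Since det(O) ≠ 0, rank(O) = 3 and the system is completely observable.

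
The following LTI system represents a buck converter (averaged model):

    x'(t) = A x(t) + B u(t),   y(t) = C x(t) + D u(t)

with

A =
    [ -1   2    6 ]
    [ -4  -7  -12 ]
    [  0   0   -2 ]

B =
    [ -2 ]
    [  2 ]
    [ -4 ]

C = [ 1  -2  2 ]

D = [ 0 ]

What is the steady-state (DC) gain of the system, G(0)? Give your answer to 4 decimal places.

G(0) = C(-A)^{-1}B + D = -C A^{-1} B + D.
det A = -30, so A^{-1} = (1/-30)·adj(A) = [[-7/15, -2/15, -3/5], [4/15, -1/15, 6/5], [0, 0, -1/2]]
A^{-1} B = [46/15, -82/15, 2]^T
C A^{-1} B = 18
G(0) = D - C A^{-1} B = 0 - (18) = -18

-18.0000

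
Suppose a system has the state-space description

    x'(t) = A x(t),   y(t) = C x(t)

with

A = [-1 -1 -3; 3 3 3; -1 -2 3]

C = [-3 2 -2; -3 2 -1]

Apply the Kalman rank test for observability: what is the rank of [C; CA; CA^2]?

CA = [[11, 13, 9], [10, 11, 12]]
CA^2 = [[19, 10, 33], [11, -1, 39]]
Observability matrix O = [C; CA; CA^2] = [[-3, 2, -2], [-3, 2, -1], [11, 13, 9], [10, 11, 12], [19, 10, 33], [11, -1, 39]]
Take the 3×3 submatrix of O formed by rows 1, 2, 3: [[-3, 2, -2], [-3, 2, -1], [11, 13, 9]]. Its determinant is (-3)·(2·9 - (-1)·13) - 2·((-3)·9 - (-1)·11) + (-2)·((-3)·13 - 2·11) = (-3)·31 - 2·(-16) + (-2)·(-61) = 61 ≠ 0.
So rank(O) ≥ 3; since O has 3 columns, rank(O) = 3.
rank(O) = 3 = n, so the pair (A, C) is completely observable.

3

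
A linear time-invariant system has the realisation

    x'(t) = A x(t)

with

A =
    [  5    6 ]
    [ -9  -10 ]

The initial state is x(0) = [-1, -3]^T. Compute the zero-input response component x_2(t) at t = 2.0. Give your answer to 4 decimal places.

1.2140

det(sI - A) = s^2 - (tr A)s + det A, with tr A = 5 + (-10) = -5 and det A = 5·(-10) - 6·(-9) = -50 - (-54) = 4.
So p(s) = det(sI - A) = s^2 + 5s + 4.
Factor s^2 + 5s + 4: two numbers with sum -5 and product 4 are -1 and -4, so s^2 + 5s + 4 = (s + 1)(s + 4).
Hence p(s) = (s + 1) (s + 4), with roots -4, -1.
The eigenvalues -4, -1 are distinct and real, so A is diagonalisable and x(t) = e^{At} x(0) = V diag(e^{λ_i t}) V^{-1} x(0), where the columns of V are the eigenvectors.
λ = -4: A - (-4)I = [[9, 6], [-9, -6]]. Row 1 gives 9·v1 + 6·v2 = 0, so take v_1 = [2, -3]^T.
λ = -1: A - (-1)I = [[6, 6], [-9, -9]]. Row 1 gives 6·v1 + 6·v2 = 0, so take v_2 = [-1, 1]^T.
V = [v_1 v_2] = [[2, -1], [-3, 1]] has det V = -1, so V^{-1} = adj(V)/det V = [[-1, -1], [-3, -2]].
Modal coordinates z(0) = V^{-1} x(0): (-1)·(-1) + (-1)·(-3) = 4; (-3)·(-1) + (-2)·(-3) = 9; so z(0) = [4, 9]^T.
x_2(t) = Σ_i (v_i)_2 · z_i(0) · e^{λ_i t} (row 2 of V times the modal terms).
x_2(2.0) = (-3)·4·e^{-4·2.0} + 1·9·e^{-1·2.0} = (-12)·0.000335 + 9·0.135335 = 1.2140.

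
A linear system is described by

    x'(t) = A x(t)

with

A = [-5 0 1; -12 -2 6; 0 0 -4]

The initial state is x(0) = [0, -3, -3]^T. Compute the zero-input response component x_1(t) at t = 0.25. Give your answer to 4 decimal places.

-0.2441

det(sI - A) = s^3 - (tr A)s^2 + (M11 + M22 + M33)s - det A, where Mii is the 2×2 principal minor of A obtained by deleting row i and column i.
tr A = (-5) + (-2) + (-4) = -11; M11 = (-2)·(-4) - 6·0 = 8 - 0 = 8; M22 = (-5)·(-4) - 1·0 = 20 - 0 = 20; M33 = (-5)·(-2) - 0·(-12) = 10 - 0 = 10; sum of minors = 38.
det A = (-5)·((-2)·(-4) - 6·0) - 0·((-12)·(-4) - 6·0) + 1·((-12)·0 - (-2)·0) = (-5)·8 - 0·48 + 1·0 = -40.
So p(s) = det(sI - A) = s^3 + 11s^2 + 38s + 40.
Rational-root test: any integer root divides 40. Testing small divisors, s = -2 works: p(-2) = -8 + 44 + (-76) + 40 = 0, so (s + 2) is a factor.
Dividing, p(s) = (s + 2)(s^2 + 9s + 20).
Factor s^2 + 9s + 20: two numbers with sum -9 and product 20 are -4 and -5, so s^2 + 9s + 20 = (s + 4)(s + 5).
Hence p(s) = (s + 2) (s + 4) (s + 5), with roots -5, -4, -2.
The eigenvalues -5, -4, -2 are distinct and real, so A is diagonalisable and x(t) = e^{At} x(0) = V diag(e^{λ_i t}) V^{-1} x(0), where the columns of V are the eigenvectors.
λ = -5: A - (-5)I = [[0, 0, 1], [-12, 3, 6], [0, 0, 1]]. v must be orthogonal to every row; (row 1) × (row 2) = [-3, -12, 0], so take v_1 = [1, 4, 0]^T.
λ = -4: A - (-4)I = [[-1, 0, 1], [-12, 2, 6], [0, 0, 0]]. v must be orthogonal to every row; (row 1) × (row 2) = [-2, -6, -2], so take v_2 = [1, 3, 1]^T.
λ = -2: A - (-2)I = [[-3, 0, 1], [-12, 0, 6], [0, 0, -2]]. v must be orthogonal to every row; (row 1) × (row 2) = [0, 6, 0], so take v_3 = [0, 1, 0]^T.
V = [v_1 v_2 v_3] = [[1, 1, 0], [4, 3, 1], [0, 1, 0]] has det V = -1, so V^{-1} = adj(V)/det V = [[1, 0, -1], [0, 0, 1], [-4, 1, 1]].
Modal coordinates z(0) = V^{-1} x(0): 1·0 + 0·(-3) + (-1)·(-3) = 3; 0·0 + 0·(-3) + 1·(-3) = -3; (-4)·0 + 1·(-3) + 1·(-3) = -6; so z(0) = [3, -3, -6]^T.
x_1(t) = Σ_i (v_i)_1 · z_i(0) · e^{λ_i t} (row 1 of V times the modal terms).
x_1(0.25) = 1·3·e^{-5·0.25} + 1·(-3)·e^{-4·0.25} + 0·(-6)·e^{-2·0.25} = 3·0.286505 + (-3)·0.367879 + 0·0.606531 = -0.2441.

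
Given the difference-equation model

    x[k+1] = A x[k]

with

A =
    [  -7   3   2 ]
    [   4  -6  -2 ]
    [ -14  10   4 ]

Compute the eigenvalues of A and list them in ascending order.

det(zI - A) = z^3 - (tr A)z^2 + (M11 + M22 + M33)z - det A, where Mii is the 2×2 principal minor of A obtained by deleting row i and column i.
tr A = (-7) + (-6) + 4 = -9; M11 = (-6)·4 - (-2)·10 = -24 - (-20) = -4; M22 = (-7)·4 - 2·(-14) = -28 - (-28) = 0; M33 = (-7)·(-6) - 3·4 = 42 - 12 = 30; sum of minors = 26.
det A = (-7)·((-6)·4 - (-2)·10) - 3·(4·4 - (-2)·(-14)) + 2·(4·10 - (-6)·(-14)) = (-7)·(-4) - 3·(-12) + 2·(-44) = -24.
So p(z) = det(zI - A) = z^3 + 9z^2 + 26z + 24.
Rational-root test: any integer root divides 24. Testing small divisors, z = -2 works: p(-2) = -8 + 36 + (-52) + 24 = 0, so (z + 2) is a factor.
Dividing, p(z) = (z + 2)(z^2 + 7z + 12).
Factor z^2 + 7z + 12: two numbers with sum -7 and product 12 are -3 and -4, so z^2 + 7z + 12 = (z + 3)(z + 4).
Hence p(z) = (z + 2) (z + 3) (z + 4), with roots -4, -3, -2.

-4, -3, -2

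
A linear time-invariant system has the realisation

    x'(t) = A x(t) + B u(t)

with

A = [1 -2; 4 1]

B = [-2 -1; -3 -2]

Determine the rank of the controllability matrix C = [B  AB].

AB = [[4, 3], [-11, -6]]
Controllability matrix C = [B  AB] = [[-2, -1, 4, 3], [-3, -2, -11, -6]]
Take the 2×2 submatrix of C formed by columns 1, 2: [[-2, -1], [-3, -2]]. Its determinant is (-2)·(-2) - (-1)·(-3) = 4 - 3 = 1 ≠ 0.
So rank(C) ≥ 2; since C has 2 rows, rank(C) = 2.
rank(C) = 2 = n, so the pair (A, B) is completely controllable.

2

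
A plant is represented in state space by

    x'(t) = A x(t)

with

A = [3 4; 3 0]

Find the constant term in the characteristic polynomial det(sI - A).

For a 2×2 matrix, det(sI - A) = s^2 - (tr A)s + det A.
tr A = 3, det A = -12.
So p(s) = s^2 - 3s - 12.
The constant term is -12.

-12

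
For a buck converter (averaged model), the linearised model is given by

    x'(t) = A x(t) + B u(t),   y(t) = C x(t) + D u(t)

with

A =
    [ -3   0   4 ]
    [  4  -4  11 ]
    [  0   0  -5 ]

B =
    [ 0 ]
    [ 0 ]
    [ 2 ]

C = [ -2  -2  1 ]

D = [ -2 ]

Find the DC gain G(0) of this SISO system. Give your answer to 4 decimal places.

-5.9333

G(0) = C(-A)^{-1}B + D = -C A^{-1} B + D.
det A = -60, so A^{-1} = (1/-60)·adj(A) = [[-1/3, 0, -4/15], [-1/3, -1/4, -49/60], [0, 0, -1/5]]
A^{-1} B = [-8/15, -49/30, -2/5]^T
C A^{-1} B = 59/15
G(0) = D - C A^{-1} B = -2 - (59/15) = -89/15 ≈ -5.9333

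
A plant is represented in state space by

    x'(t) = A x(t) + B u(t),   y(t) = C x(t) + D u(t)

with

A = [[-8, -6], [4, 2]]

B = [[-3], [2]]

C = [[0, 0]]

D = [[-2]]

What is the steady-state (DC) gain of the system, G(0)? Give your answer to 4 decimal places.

G(0) = C(-A)^{-1}B + D = -C A^{-1} B + D.
det A = 8, so A^{-1} = (1/8)·adj(A) = [[1/4, 3/4], [-1/2, -1]]
A^{-1} B = [3/4, -1/2]^T
C A^{-1} B = 0
G(0) = D - C A^{-1} B = -2 - (0) = -2

-2.0000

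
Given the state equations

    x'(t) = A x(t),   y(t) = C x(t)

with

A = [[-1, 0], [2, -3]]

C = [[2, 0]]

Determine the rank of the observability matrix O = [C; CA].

1

CA = [[-2, 0]]
Observability matrix O = [C; CA] = [[2, 0], [-2, 0]]
Every row of O is a scalar multiple of row 1 = [2, 0] (multipliers 1, -1), so the rows span a one-dimensional space.
O ≠ 0, hence rank(O) = 1.
rank(O) = 1 < n = 2, so the pair (A, C) is not completely observable.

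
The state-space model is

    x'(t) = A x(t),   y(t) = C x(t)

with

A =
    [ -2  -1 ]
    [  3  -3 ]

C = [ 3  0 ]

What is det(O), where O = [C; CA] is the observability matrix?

CA = [[-6, -3]]
Observability matrix O = [C; CA] = [[3, 0], [-6, -3]]
det(O) = 3·(-3) - 0·(-6) = -9 - 0 = -9
Since det(O) ≠ 0, rank(O) = 2 and the system is completely observable.

-9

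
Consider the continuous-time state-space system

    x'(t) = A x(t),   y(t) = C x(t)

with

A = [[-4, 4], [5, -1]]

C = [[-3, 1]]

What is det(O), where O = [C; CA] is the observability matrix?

22

CA = [[17, -13]]
Observability matrix O = [C; CA] = [[-3, 1], [17, -13]]
det(O) = (-3)·(-13) - 1·17 = 39 - 17 = 22
Since det(O) ≠ 0, rank(O) = 2 and the system is completely observable.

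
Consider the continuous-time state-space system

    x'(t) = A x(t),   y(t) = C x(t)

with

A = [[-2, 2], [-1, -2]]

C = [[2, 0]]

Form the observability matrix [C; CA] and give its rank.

CA = [[-4, 4]]
Observability matrix O = [C; CA] = [[2, 0], [-4, 4]]
det(O) = 2·4 - 0·(-4) = 8 - 0 = 8 ≠ 0, so rank(O) = 2.
rank(O) = 2 = n, so the pair (A, C) is completely observable.

2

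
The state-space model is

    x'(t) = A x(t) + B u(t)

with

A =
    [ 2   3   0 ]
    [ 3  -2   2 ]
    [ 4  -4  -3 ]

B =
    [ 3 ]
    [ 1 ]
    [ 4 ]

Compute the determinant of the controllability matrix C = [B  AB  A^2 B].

-4992

AB = [[9], [15], [-4]]
A^2B = [[63], [-11], [-12]]
Controllability matrix C = [B  AB  A^2B] = [[3, 9, 63], [1, 15, -11], [4, -4, -12]]
Expanding along the first row, det(C) = 3·(15·(-12) - (-11)·(-4)) - 9·(1·(-12) - (-11)·4) + 63·(1·(-4) - 15·4) = 3·(-224) - 9·32 + 63·(-64) = -4992
Since det(C) ≠ 0, rank(C) = 3 and the system is completely controllable.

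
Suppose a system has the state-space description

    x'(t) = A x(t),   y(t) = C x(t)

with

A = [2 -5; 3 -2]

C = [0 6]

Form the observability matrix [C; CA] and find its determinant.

-108

CA = [[18, -12]]
Observability matrix O = [C; CA] = [[0, 6], [18, -12]]
det(O) = 0·(-12) - 6·18 = 0 - 108 = -108
Since det(O) ≠ 0, rank(O) = 2 and the system is completely observable.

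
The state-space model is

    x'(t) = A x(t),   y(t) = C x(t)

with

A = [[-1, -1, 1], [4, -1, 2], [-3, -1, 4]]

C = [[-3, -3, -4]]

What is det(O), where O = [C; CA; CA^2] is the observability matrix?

CA = [[3, 10, -25]]
CA^2 = [[112, 12, -77]]
Observability matrix O = [C; CA; CA^2] = [[-3, -3, -4], [3, 10, -25], [112, 12, -77]]
Expanding along the first row, det(O) = (-3)·(10·(-77) - (-25)·12) - (-3)·(3·(-77) - (-25)·112) + (-4)·(3·12 - 10·112) = (-3)·(-470) - (-3)·2569 + (-4)·(-1084) = 13453
Since det(O) ≠ 0, rank(O) = 3 and the system is completely observable.

13453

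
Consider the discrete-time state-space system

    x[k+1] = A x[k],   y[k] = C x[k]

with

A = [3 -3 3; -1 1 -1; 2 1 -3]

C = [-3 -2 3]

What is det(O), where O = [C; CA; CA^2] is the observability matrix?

-1057

CA = [[-1, 10, -16]]
CA^2 = [[-45, -3, 35]]
Observability matrix O = [C; CA; CA^2] = [[-3, -2, 3], [-1, 10, -16], [-45, -3, 35]]
Expanding along the first row, det(O) = (-3)·(10·35 - (-16)·(-3)) - (-2)·((-1)·35 - (-16)·(-45)) + 3·((-1)·(-3) - 10·(-45)) = (-3)·302 - (-2)·(-755) + 3·453 = -1057
Since det(O) ≠ 0, rank(O) = 3 and the system is completely observable.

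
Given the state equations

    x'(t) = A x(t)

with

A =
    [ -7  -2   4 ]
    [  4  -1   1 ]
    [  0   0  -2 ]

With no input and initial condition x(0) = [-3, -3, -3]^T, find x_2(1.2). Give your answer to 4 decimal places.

det(sI - A) = s^3 - (tr A)s^2 + (M11 + M22 + M33)s - det A, where Mii is the 2×2 principal minor of A obtained by deleting row i and column i.
tr A = (-7) + (-1) + (-2) = -10; M11 = (-1)·(-2) - 1·0 = 2 - 0 = 2; M22 = (-7)·(-2) - 4·0 = 14 - 0 = 14; M33 = (-7)·(-1) - (-2)·4 = 7 - (-8) = 15; sum of minors = 31.
det A = (-7)·((-1)·(-2) - 1·0) - (-2)·(4·(-2) - 1·0) + 4·(4·0 - (-1)·0) = (-7)·2 - (-2)·(-8) + 4·0 = -30.
So p(s) = det(sI - A) = s^3 + 10s^2 + 31s + 30.
Rational-root test: any integer root divides 30. Testing small divisors, s = -2 works: p(-2) = -8 + 40 + (-62) + 30 = 0, so (s + 2) is a factor.
Dividing, p(s) = (s + 2)(s^2 + 8s + 15).
Factor s^2 + 8s + 15: two numbers with sum -8 and product 15 are -3 and -5, so s^2 + 8s + 15 = (s + 3)(s + 5).
Hence p(s) = (s + 2) (s + 3) (s + 5), with roots -5, -3, -2.
The eigenvalues -5, -3, -2 are distinct and real, so A is diagonalisable and x(t) = e^{At} x(0) = V diag(e^{λ_i t}) V^{-1} x(0), where the columns of V are the eigenvectors.
λ = -5: A - (-5)I = [[-2, -2, 4], [4, 4, 1], [0, 0, 3]]. v must be orthogonal to every row; (row 1) × (row 2) = [-18, 18, 0], so take v_1 = [1, -1, 0]^T.
λ = -3: A - (-3)I = [[-4, -2, 4], [4, 2, 1], [0, 0, 1]]. v must be orthogonal to every row; (row 1) × (row 2) = [-10, 20, 0], so take v_2 = [-1, 2, 0]^T.
λ = -2: A - (-2)I = [[-5, -2, 4], [4, 1, 1], [0, 0, 0]]. v must be orthogonal to every row; (row 1) × (row 2) = [-6, 21, 3], so take v_3 = [-2, 7, 1]^T.
V = [v_1 v_2 v_3] = [[1, -1, -2], [-1, 2, 7], [0, 0, 1]] has det V = 1, so V^{-1} = adj(V)/det V = [[2, 1, -3], [1, 1, -5], [0, 0, 1]].
Modal coordinates z(0) = V^{-1} x(0): 2·(-3) + 1·(-3) + (-3)·(-3) = 0; 1·(-3) + 1·(-3) + (-5)·(-3) = 9; 0·(-3) + 0·(-3) + 1·(-3) = -3; so z(0) = [0, 9, -3]^T.
x_2(t) = Σ_i (v_i)_2 · z_i(0) · e^{λ_i t} (row 2 of V times the modal terms).
x_2(1.2) = (-1)·0·e^{-5·1.2} + 2·9·e^{-3·1.2} + 7·(-3)·e^{-2·1.2} = 0·0.0024787522 + 18·0.0273237224 + (-21)·0.0907179533 = -1.4133.

-1.4133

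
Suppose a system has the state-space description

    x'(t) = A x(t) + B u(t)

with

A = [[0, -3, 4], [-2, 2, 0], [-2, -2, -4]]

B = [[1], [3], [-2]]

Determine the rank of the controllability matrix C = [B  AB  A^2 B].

AB = [[-17], [4], [0]]
A^2B = [[-12], [42], [26]]
Controllability matrix C = [B  AB  A^2B] = [[1, -17, -12], [3, 4, 42], [-2, 0, 26]]
det(C) = 1·(4·26 - 42·0) - (-17)·(3·26 - 42·(-2)) + (-12)·(3·0 - 4·(-2)) = 1·104 - (-17)·162 + (-12)·8 = 2762 ≠ 0, so rank(C) = 3.
rank(C) = 3 = n, so the pair (A, B) is completely controllable.

3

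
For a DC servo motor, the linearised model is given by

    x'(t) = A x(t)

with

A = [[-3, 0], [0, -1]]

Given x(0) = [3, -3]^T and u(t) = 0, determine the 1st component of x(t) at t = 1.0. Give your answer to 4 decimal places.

0.1494

det(sI - A) = s^2 - (tr A)s + det A, with tr A = (-3) + (-1) = -4 and det A = (-3)·(-1) - 0·0 = 3 - 0 = 3.
So p(s) = det(sI - A) = s^2 + 4s + 3.
Factor s^2 + 4s + 3: two numbers with sum -4 and product 3 are -1 and -3, so s^2 + 4s + 3 = (s + 1)(s + 3).
Hence p(s) = (s + 1) (s + 3), with roots -3, -1.
The eigenvalues -3, -1 are distinct and real, so A is diagonalisable and x(t) = e^{At} x(0) = V diag(e^{λ_i t}) V^{-1} x(0), where the columns of V are the eigenvectors.
λ = -3: A - (-3)I = [[0, 0], [0, 2]]. Row 2 gives 0·v1 + 2·v2 = 0, so take v_1 = [-1, 0]^T.
λ = -1: A - (-1)I = [[-2, 0], [0, 0]]. Row 1 gives (-2)·v1 + 0·v2 = 0, so take v_2 = [0, 1]^T.
V = [v_1 v_2] = [[-1, 0], [0, 1]] has det V = -1, so V^{-1} = adj(V)/det V = [[-1, 0], [0, 1]].
Modal coordinates z(0) = V^{-1} x(0): (-1)·3 + 0·(-3) = -3; 0·3 + 1·(-3) = -3; so z(0) = [-3, -3]^T.
x_1(t) = Σ_i (v_i)_1 · z_i(0) · e^{λ_i t} (row 1 of V times the modal terms).
x_1(1.0) = (-1)·(-3)·e^{-3·1.0} + 0·(-3)·e^{-1·1.0} = 3·0.049787 + 0·0.367879 = 0.1494.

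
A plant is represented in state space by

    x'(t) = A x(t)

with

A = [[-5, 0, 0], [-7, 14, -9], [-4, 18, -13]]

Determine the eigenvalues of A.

-5, -4, 5

det(sI - A) = s^3 - (tr A)s^2 + (M11 + M22 + M33)s - det A, where Mii is the 2×2 principal minor of A obtained by deleting row i and column i.
tr A = (-5) + 14 + (-13) = -4; M11 = 14·(-13) - (-9)·18 = -182 - (-162) = -20; M22 = (-5)·(-13) - 0·(-4) = 65 - 0 = 65; M33 = (-5)·14 - 0·(-7) = -70 - 0 = -70; sum of minors = -25.
det A = (-5)·(14·(-13) - (-9)·18) - 0·((-7)·(-13) - (-9)·(-4)) + 0·((-7)·18 - 14·(-4)) = (-5)·(-20) - 0·55 + 0·(-70) = 100.
So p(s) = det(sI - A) = s^3 + 4s^2 - 25s - 100.
Rational-root test: any integer root divides -100. Testing small divisors, s = -4 works: p(-4) = -64 + 64 + 100 + (-100) = 0, so (s + 4) is a factor.
Dividing, p(s) = (s + 4)(s^2 - 25).
Factor s^2 - 25: two numbers with sum 0 and product -25 are 5 and -5, so s^2 - 25 = (s - 5)(s + 5).
Hence p(s) = (s - 5) (s + 4) (s + 5), with roots -5, -4, 5.
At least one eigenvalue has non-negative real part, so the system is not asymptotically stable.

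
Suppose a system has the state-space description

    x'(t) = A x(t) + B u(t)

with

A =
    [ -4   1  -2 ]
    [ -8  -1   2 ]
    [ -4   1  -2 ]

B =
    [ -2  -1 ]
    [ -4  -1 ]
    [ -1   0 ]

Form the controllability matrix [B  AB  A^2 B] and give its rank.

AB = [[6, 3], [18, 9], [6, 3]]
A^2B = [[-18, -9], [-54, -27], [-18, -9]]
Controllability matrix C = [B  AB  A^2B] = [[-2, -1, 6, 3, -18, -9], [-4, -1, 18, 9, -54, -27], [-1, 0, 6, 3, -18, -9]]
The rows r1, r2, r3 of C are linearly dependent: r1 - r2 + 2·r3 = 0 (check each entry), so rank(C) ≤ 2.
The 2×2 minor from rows 1, 2, columns 1, 2 is (-2)·(-1) - (-1)·(-4) = 2 - 4 = -2 ≠ 0, so rank(C) = 2.
rank(C) = 2 < n = 3, so the pair (A, B) is not completely controllable.

2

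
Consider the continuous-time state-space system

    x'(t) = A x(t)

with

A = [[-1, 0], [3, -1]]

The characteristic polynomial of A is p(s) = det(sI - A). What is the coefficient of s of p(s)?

For a 2×2 matrix, det(sI - A) = s^2 - (tr A)s + det A.
tr A = -2, det A = 1.
So p(s) = s^2 + 2s + 1.
The coefficient of s is 2.

2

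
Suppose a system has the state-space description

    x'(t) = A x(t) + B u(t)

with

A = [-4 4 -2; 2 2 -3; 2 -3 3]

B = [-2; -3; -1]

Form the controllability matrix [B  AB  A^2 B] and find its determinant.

352

AB = [[-2], [-7], [2]]
A^2B = [[-24], [-24], [23]]
Controllability matrix C = [B  AB  A^2B] = [[-2, -2, -24], [-3, -7, -24], [-1, 2, 23]]
Expanding along the first row, det(C) = (-2)·((-7)·23 - (-24)·2) - (-2)·((-3)·23 - (-24)·(-1)) + (-24)·((-3)·2 - (-7)·(-1)) = (-2)·(-113) - (-2)·(-93) + (-24)·(-13) = 352
Since det(C) ≠ 0, rank(C) = 3 and the system is completely controllable.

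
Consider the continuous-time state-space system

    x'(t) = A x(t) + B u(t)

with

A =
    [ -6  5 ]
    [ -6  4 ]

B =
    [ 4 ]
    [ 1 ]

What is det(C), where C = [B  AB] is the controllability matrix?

AB = [[-19], [-20]]
Controllability matrix C = [B  AB] = [[4, -19], [1, -20]]
det(C) = 4·(-20) - (-19)·1 = -80 - (-19) = -61
Since det(C) ≠ 0, rank(C) = 2 and the system is completely controllable.

-61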